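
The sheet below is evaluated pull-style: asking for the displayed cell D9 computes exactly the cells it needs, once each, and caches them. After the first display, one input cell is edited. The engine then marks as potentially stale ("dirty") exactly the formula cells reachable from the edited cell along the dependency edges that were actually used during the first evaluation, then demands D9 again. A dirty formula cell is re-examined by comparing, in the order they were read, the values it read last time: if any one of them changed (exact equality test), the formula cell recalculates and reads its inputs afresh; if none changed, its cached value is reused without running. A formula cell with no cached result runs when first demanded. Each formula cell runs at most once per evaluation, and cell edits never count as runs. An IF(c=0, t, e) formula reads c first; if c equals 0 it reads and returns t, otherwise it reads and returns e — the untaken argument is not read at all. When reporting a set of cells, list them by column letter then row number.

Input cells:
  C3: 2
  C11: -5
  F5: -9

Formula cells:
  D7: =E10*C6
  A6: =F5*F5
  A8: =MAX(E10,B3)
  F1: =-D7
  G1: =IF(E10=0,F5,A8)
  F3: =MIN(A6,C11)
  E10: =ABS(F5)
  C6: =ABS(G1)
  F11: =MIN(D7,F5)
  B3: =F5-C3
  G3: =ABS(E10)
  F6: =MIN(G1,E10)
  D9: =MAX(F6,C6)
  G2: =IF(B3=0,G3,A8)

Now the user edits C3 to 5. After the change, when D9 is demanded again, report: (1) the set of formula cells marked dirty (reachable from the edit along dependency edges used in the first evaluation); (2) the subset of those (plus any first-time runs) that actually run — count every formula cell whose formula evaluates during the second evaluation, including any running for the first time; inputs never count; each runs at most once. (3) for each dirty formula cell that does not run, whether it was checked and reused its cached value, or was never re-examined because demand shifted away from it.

The edit dirties: A8, B3, C6, D9, F6, G1.
2 formula cells run: A8, B3.
Cache hits after checking: C6, D9, F6, G1.
Note the absorption at A8: it re-runs yet its value is the same, leaving the output's value untouched.

First demand of the output computes:
  B3 = -9 - 2 = -11
  E10 = ABS(-9) = 9
  A8 = MAX(9, -11) = 9
  G1 = IF(E10=0: E10=9 -> else branch A8) = 9
  C6 = ABS(9) = 9
  F6 = MIN(9, 9) = 9
  D9 = MAX(9, 9) = 9

After the edit, cleaning proceeds:
  B3: a read changed (C3 2->5) — executes, giving -14.
  A8: a read changed (B3 -11->-14) — executes, giving 9 — identical to its old value.
  G1: dirty, but its reads are unchanged (E10 unchanged, A8 unchanged); cached 9 stands.
  C6: dirty, but its reads are unchanged (G1 unchanged); cached 9 stands.
  F6: dirty, but its reads are unchanged (G1 unchanged, E10 unchanged); cached 9 stands.
  D9: dirty, but its reads are unchanged (F6 unchanged, C6 unchanged); cached 9 stands.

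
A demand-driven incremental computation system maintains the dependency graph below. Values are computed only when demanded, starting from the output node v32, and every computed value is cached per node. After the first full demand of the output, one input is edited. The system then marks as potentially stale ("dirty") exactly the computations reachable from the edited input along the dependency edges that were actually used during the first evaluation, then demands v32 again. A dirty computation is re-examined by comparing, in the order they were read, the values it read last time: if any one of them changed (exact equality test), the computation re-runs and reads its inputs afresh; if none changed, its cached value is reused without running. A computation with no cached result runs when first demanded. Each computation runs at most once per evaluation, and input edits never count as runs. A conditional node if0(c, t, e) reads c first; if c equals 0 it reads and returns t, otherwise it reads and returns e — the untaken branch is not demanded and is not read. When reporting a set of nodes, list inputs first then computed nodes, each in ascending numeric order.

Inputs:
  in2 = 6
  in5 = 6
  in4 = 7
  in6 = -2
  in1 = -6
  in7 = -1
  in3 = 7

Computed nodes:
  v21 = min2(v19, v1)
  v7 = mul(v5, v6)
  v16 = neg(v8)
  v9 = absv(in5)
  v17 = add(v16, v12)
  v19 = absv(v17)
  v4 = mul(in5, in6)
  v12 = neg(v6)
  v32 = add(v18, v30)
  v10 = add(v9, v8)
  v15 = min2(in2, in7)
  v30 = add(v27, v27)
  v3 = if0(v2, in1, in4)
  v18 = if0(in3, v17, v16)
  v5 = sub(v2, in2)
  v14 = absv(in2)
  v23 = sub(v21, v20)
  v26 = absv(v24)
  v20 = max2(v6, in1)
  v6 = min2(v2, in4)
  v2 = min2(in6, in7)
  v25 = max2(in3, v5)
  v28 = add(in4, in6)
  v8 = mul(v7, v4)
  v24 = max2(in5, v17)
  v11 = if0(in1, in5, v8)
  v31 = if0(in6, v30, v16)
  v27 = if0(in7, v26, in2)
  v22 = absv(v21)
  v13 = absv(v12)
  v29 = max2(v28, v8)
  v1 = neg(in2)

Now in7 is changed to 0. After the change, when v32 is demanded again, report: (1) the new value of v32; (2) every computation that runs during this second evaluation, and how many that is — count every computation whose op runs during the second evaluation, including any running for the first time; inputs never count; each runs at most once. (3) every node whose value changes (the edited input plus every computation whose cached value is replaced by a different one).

First evaluation (everything demanded from the output):
  v2 = min2(-2, -1) = -2
  v4 = mul(6, -2) = -12
  v5 = sub(-2, 6) = -8
  v6 = min2(-2, 7) = -2
  v7 = mul(-8, -2) = 16
  v8 = mul(16, -12) = -192
  v16 = neg(-192) = 192
  v18 = if0(in3=7 -> else branch v16) = 192
  v27 = if0(in7=-1 -> else branch in2) = 6
  v30 = add(6, 6) = 12
  v32 = add(192, 12) = 204

Propagation after the edit:
  v2: runs — in7 -1->0; result -2 (same value as before).
  v5: checked — values it read are unchanged (v2 unchanged, in2 unchanged); reused cached -8 without running.
  v6: checked — values it read are unchanged (v2 unchanged, in4 unchanged); reused cached -2 without running.
  v7: checked — values it read are unchanged (v5 unchanged, v6 unchanged); reused cached 16 without running.
  v8: checked — values it read are unchanged (v7 unchanged, v4 unchanged); reused cached -192 without running.
  v12: demanded for the first time — runs, produces 2.
  v16: checked — values it read are unchanged (v8 unchanged); reused cached 192 without running.
  v17: demanded for the first time — runs, produces 194.
  v18: checked — values it read are unchanged (in3 unchanged, v16 unchanged); reused cached 192 without running.
  v24: demanded for the first time — runs, produces 194.
  v26: demanded for the first time — runs, produces 194.
  v27: runs — in7 -1->0; result 194.
  v30: runs — v27 6->194; v27 6->194; result 388.
  v32: runs — v30 12->388; result 580.

Key observation: a condition flipped, so demand reaches new nodes — v12, v17, v24, v26 run for the first time.

New value of v32: 580.
Computations that run: v2, v12, v17, v24, v26, v27, v30, v32 — 8 in total.
Values that change: in7, v27, v30, v32.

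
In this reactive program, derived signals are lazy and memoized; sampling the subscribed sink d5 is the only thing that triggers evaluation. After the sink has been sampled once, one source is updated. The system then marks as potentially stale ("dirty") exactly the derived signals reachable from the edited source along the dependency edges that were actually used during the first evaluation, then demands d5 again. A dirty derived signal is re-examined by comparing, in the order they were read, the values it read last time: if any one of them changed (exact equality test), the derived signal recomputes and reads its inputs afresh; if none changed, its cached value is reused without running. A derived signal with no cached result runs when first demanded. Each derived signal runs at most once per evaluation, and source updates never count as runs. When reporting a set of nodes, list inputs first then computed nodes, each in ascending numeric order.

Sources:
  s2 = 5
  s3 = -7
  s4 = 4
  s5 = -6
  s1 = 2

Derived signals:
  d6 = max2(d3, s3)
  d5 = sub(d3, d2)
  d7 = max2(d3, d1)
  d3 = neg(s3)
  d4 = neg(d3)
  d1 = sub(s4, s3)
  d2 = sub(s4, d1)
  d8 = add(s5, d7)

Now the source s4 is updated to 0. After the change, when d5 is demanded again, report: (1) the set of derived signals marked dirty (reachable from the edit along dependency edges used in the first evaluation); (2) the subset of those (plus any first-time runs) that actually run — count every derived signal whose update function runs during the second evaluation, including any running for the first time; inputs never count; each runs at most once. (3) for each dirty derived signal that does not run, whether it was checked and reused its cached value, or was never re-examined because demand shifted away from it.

The edit dirties: d1, d2, d5.
2 derived signals run: d1, d2.
Cache hits after checking: d5.
Note the absorption at d2: it re-runs yet its value is the same, leaving the output's value untouched.

First demand of the output computes:
  d1 = sub(4, -7) = 11
  d2 = sub(4, 11) = -7
  d3 = neg(-7) = 7
  d5 = sub(7, -7) = 14

After the edit, cleaning proceeds:
  d1: a read changed (s4 4->0) — executes, giving 7.
  d2: a read changed (s4 4->0; d1 11->7) — executes, giving -7 — identical to its old value.
  d5: dirty, but its reads are unchanged (d3 unchanged, d2 unchanged); cached 14 stands.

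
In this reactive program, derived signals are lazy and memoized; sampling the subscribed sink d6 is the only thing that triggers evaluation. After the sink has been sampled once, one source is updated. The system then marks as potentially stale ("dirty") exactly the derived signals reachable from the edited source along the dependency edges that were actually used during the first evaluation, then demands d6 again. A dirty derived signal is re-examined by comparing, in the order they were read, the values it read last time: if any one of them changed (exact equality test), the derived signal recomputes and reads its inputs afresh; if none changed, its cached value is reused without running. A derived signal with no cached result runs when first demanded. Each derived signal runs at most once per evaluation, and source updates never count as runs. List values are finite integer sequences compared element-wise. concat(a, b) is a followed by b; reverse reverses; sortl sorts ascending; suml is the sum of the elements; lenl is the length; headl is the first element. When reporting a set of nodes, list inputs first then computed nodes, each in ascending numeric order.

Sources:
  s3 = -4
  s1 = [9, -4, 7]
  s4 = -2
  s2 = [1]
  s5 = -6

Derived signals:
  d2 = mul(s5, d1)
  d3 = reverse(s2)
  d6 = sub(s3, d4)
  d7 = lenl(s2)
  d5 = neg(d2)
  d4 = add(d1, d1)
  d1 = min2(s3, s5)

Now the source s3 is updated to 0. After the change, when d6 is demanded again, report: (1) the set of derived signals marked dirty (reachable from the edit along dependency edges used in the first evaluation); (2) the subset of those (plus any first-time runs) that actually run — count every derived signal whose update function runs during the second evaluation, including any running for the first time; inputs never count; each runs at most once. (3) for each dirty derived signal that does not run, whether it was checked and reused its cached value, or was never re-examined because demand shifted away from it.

First demand of the output computes:
  d1 = min2(-4, -6) = -6
  d4 = add(-6, -6) = -12
  d6 = sub(-4, -12) = 8

After the edit, cleaning proceeds:
  d1: a read changed (s3 -4->0) — executes, giving -6 — identical to its old value.
  d4: dirty, but its reads are unchanged (d1 unchanged, d1 unchanged); cached -12 stands.
  d6: a read changed (s3 -4->0) — executes, giving 12.

Note where the cutoff bites: d4 is checked, finds nothing changed, and keeps its cache.

The edit dirties: d1, d4, d6.
2 derived signals run: d1, d6.
Cache hits after checking: d4.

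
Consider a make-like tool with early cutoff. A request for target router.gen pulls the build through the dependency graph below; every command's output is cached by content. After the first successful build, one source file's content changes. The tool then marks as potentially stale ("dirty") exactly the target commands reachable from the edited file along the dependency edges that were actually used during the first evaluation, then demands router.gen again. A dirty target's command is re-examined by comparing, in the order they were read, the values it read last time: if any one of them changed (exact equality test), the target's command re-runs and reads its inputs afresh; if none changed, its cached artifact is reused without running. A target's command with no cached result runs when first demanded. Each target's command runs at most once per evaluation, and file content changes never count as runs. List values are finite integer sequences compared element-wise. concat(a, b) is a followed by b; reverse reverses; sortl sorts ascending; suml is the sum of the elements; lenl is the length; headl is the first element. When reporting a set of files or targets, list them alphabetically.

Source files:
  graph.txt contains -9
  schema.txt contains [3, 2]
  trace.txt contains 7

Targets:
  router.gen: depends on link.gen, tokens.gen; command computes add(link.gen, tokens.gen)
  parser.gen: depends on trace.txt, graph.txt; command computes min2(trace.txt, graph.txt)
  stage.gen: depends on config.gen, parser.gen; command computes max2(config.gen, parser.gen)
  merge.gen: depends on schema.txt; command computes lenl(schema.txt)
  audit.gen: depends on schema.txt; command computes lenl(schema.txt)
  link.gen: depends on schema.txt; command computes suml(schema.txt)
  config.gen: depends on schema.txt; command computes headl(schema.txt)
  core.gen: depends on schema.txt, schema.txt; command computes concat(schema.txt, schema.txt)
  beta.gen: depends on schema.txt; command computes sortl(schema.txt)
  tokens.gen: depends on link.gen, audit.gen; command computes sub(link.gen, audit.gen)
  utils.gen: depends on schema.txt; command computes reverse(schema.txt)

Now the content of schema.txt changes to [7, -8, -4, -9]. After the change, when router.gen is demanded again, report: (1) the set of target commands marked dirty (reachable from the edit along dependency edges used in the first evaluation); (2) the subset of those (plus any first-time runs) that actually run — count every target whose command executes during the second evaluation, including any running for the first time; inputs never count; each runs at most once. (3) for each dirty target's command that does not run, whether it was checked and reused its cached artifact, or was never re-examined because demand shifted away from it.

The edit dirties: audit.gen, link.gen, router.gen, tokens.gen.
4 target commands run: audit.gen, link.gen, router.gen, tokens.gen.
No dirty target's command escaped a run.

First demand of the output computes:
  audit.gen = lenl([3, 2]) = 2
  link.gen = suml([3, 2]) = 5
  tokens.gen = sub(5, 2) = 3
  router.gen = add(5, 3) = 8

After the edit, cleaning proceeds:
  audit.gen: a read changed (schema.txt [3, 2]->[7, -8, -4, -9]) — executes, giving 4.
  link.gen: a read changed (schema.txt [3, 2]->[7, -8, -4, -9]) — executes, giving -14.
  tokens.gen: a read changed (link.gen 5->-14; audit.gen 2->4) — executes, giving -18.
  router.gen: a read changed (link.gen 5->-14; tokens.gen 3->-18) — executes, giving -32.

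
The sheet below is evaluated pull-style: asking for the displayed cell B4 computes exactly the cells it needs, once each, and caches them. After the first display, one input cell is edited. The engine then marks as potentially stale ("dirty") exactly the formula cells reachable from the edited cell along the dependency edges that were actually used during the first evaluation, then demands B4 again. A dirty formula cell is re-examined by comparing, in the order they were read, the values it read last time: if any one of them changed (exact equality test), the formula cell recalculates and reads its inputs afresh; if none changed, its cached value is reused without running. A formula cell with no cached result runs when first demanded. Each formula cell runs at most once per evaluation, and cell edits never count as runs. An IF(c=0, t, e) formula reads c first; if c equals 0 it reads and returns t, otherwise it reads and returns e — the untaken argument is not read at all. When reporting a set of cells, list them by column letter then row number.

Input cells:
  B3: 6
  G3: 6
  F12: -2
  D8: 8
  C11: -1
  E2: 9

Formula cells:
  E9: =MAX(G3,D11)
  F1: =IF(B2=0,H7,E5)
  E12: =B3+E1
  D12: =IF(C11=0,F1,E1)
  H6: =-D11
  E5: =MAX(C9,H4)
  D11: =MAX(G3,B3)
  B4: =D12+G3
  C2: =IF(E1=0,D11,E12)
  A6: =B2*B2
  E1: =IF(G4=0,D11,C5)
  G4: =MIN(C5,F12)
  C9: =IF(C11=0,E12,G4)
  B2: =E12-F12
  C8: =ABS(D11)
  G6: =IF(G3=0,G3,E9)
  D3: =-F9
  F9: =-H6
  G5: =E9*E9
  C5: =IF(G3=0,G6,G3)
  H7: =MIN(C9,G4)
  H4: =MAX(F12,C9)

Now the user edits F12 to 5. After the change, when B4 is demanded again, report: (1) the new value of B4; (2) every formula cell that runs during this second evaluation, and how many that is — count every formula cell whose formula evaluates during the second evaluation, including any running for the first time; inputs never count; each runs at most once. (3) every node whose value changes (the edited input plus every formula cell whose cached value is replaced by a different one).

First demand of the output computes:
  C5 = IF(G3=0: G3=6 -> else branch G3) = 6
  G4 = MIN(6, -2) = -2
  E1 = IF(G4=0: G4=-2 -> else branch C5) = 6
  D12 = IF(C11=0: C11=-1 -> else branch E1) = 6
  B4 = 6 + 6 = 12

After the edit, cleaning proceeds:
  G4: a read changed (F12 -2->5) — executes, giving 5.
  E1: a read changed (G4 -2->5) — executes, giving 6 — identical to its old value.
  D12: dirty, but its reads are unchanged (C11 unchanged, E1 unchanged); cached 6 stands.
  B4: dirty, but its reads are unchanged (D12 unchanged, G3 unchanged); cached 12 stands.

Note the absorption at E1: it re-runs yet its value is the same, leaving the output's value untouched.

Demanding B4 again yields 12.
2 formula cells run: E1, G4.
The nodes whose values change: F12, G4.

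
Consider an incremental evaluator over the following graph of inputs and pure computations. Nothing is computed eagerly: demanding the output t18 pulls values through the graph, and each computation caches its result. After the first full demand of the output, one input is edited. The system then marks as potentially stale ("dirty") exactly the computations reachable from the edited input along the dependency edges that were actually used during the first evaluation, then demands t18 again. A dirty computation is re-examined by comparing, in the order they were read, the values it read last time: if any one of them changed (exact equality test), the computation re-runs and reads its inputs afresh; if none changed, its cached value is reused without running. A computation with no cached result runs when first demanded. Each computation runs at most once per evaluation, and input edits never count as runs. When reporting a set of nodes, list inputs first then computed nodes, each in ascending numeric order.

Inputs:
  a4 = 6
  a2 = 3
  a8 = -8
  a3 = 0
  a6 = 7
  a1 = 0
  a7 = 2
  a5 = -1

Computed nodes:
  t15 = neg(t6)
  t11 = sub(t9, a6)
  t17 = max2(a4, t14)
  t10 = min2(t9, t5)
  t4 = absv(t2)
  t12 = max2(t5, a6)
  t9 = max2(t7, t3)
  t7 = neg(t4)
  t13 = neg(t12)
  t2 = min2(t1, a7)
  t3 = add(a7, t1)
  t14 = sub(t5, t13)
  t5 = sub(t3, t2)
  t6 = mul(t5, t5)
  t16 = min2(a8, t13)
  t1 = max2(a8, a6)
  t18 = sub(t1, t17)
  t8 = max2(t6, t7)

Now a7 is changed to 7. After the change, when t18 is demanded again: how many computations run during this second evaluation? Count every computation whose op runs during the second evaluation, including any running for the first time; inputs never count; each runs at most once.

Initial pass — values computed on the first demand:
  t1 = max2(-8, 7) = 7
  t2 = min2(7, 2) = 2
  t3 = add(2, 7) = 9
  t5 = sub(9, 2) = 7
  t12 = max2(7, 7) = 7
  t13 = neg(7) = -7
  t14 = sub(7, -7) = 14
  t17 = max2(6, 14) = 14
  t18 = sub(7, 14) = -7

Second demand — change propagation:
  t2: re-runs because a7 2->7; new result 7.
  t3: re-runs because a7 2->7; new result 14.
  t5: re-runs because t3 9->14; t2 2->7; new result 7 (unchanged).
  t12: re-examined; everything it read last time is the same (t5 unchanged, a6 unchanged) — cache 7 kept, no run.
  t13: re-examined; everything it read last time is the same (t12 unchanged) — cache -7 kept, no run.
  t14: re-examined; everything it read last time is the same (t5 unchanged, t13 unchanged) — cache 14 kept, no run.
  t17: re-examined; everything it read last time is the same (a4 unchanged, t14 unchanged) — cache 14 kept, no run.
  t18: re-examined; everything it read last time is the same (t1 unchanged, t17 unchanged) — cache -7 kept, no run.

The important point: t5 recomputes to an identical value, and the output ends up unchanged.

Run set: t2, t3, t5 (3 run).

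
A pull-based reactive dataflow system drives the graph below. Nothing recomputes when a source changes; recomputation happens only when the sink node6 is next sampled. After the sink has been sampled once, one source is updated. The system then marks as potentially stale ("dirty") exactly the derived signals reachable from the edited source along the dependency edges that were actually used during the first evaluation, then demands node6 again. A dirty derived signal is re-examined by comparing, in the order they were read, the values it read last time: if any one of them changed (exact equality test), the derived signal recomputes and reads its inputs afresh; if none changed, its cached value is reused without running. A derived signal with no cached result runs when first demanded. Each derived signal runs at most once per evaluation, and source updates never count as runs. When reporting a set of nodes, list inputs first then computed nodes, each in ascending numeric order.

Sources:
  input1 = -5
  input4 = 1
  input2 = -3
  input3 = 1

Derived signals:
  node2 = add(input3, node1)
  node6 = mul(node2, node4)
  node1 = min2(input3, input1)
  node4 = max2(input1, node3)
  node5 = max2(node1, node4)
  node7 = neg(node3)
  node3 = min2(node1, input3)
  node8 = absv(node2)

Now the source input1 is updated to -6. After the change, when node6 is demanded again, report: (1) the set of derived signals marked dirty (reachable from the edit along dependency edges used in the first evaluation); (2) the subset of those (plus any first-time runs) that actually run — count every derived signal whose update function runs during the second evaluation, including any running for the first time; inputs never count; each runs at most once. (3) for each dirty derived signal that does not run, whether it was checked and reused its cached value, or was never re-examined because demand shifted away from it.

First evaluation (everything demanded from the output):
  node1 = min2(1, -5) = -5
  node2 = add(1, -5) = -4
  node3 = min2(-5, 1) = -5
  node4 = max2(-5, -5) = -5
  node6 = mul(-4, -5) = 20

Propagation after the edit:
  node1: runs — input1 -5->-6; result -6.
  node2: runs — node1 -5->-6; result -5.
  node3: runs — node1 -5->-6; result -6.
  node4: runs — input1 -5->-6; node3 -5->-6; result -6.
  node6: runs — node2 -4->-5; node4 -5->-6; result 30.

Marked dirty: node1, node2, node3, node4, node6.
Derived signals that run: node1, node2, node3, node4, node6 — 5 in total.
Every dirty derived signal ran.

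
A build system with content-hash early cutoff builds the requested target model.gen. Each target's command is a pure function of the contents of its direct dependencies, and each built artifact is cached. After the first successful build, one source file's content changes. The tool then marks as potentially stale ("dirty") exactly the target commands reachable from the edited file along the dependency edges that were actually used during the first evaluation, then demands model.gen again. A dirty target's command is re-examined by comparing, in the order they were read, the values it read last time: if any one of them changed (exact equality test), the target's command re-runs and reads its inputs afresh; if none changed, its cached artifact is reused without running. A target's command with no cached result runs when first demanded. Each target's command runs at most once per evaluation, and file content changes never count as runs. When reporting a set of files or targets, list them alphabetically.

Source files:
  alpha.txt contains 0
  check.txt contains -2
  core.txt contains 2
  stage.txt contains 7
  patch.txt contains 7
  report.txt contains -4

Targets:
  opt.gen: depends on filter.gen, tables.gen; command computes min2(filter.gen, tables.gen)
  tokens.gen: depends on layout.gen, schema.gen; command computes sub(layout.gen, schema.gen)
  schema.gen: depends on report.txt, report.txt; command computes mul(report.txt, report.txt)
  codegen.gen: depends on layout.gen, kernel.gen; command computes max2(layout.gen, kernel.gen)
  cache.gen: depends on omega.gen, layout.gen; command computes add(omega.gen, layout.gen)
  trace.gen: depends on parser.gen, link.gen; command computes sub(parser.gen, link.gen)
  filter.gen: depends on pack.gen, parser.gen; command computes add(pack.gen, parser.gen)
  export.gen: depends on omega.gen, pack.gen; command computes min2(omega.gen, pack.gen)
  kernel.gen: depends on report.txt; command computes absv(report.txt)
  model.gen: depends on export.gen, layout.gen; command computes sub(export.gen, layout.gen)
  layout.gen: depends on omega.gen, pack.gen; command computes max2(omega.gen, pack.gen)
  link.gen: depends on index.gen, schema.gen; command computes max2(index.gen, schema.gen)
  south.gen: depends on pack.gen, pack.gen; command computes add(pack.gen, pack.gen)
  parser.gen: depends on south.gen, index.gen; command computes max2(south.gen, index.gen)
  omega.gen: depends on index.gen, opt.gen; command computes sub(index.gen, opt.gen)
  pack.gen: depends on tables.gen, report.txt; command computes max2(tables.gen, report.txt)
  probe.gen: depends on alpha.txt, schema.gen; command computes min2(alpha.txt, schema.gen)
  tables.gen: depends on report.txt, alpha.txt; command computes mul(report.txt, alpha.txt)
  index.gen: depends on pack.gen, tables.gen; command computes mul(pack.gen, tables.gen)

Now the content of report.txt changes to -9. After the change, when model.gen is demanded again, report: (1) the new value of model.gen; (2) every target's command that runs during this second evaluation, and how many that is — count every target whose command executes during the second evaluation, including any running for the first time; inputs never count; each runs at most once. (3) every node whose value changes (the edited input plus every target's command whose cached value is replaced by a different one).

First evaluation (everything demanded from the output):
  tables.gen = mul(-4, 0) = 0
  pack.gen = max2(0, -4) = 0
  index.gen = mul(0, 0) = 0
  south.gen = add(0, 0) = 0
  parser.gen = max2(0, 0) = 0
  filter.gen = add(0, 0) = 0
  opt.gen = min2(0, 0) = 0
  omega.gen = sub(0, 0) = 0
  export.gen = min2(0, 0) = 0
  layout.gen = max2(0, 0) = 0
  model.gen = sub(0, 0) = 0

Propagation after the edit:
  tables.gen: runs — report.txt -4->-9; result 0 (same value as before).
  pack.gen: runs — report.txt -4->-9; result 0 (same value as before).
  index.gen: checked — values it read are unchanged (pack.gen unchanged, tables.gen unchanged); reused cached 0 without running.
  south.gen: checked — values it read are unchanged (pack.gen unchanged, pack.gen unchanged); reused cached 0 without running.
  parser.gen: checked — values it read are unchanged (south.gen unchanged, index.gen unchanged); reused cached 0 without running.
  filter.gen: checked — values it read are unchanged (pack.gen unchanged, parser.gen unchanged); reused cached 0 without running.
  opt.gen: checked — values it read are unchanged (filter.gen unchanged, tables.gen unchanged); reused cached 0 without running.
  omega.gen: checked — values it read are unchanged (index.gen unchanged, opt.gen unchanged); reused cached 0 without running.
  export.gen: checked — values it read are unchanged (omega.gen unchanged, pack.gen unchanged); reused cached 0 without running.
  layout.gen: checked — values it read are unchanged (omega.gen unchanged, pack.gen unchanged); reused cached 0 without running.
  model.gen: checked — values it read are unchanged (export.gen unchanged, layout.gen unchanged); reused cached 0 without running.

Key observation: the cutoff stops propagation at index.gen — its inputs' values are unchanged, so it reuses its cache.

New value of model.gen: 0.
Target commands that run: pack.gen, tables.gen — 2 in total.
Values that change: report.txt.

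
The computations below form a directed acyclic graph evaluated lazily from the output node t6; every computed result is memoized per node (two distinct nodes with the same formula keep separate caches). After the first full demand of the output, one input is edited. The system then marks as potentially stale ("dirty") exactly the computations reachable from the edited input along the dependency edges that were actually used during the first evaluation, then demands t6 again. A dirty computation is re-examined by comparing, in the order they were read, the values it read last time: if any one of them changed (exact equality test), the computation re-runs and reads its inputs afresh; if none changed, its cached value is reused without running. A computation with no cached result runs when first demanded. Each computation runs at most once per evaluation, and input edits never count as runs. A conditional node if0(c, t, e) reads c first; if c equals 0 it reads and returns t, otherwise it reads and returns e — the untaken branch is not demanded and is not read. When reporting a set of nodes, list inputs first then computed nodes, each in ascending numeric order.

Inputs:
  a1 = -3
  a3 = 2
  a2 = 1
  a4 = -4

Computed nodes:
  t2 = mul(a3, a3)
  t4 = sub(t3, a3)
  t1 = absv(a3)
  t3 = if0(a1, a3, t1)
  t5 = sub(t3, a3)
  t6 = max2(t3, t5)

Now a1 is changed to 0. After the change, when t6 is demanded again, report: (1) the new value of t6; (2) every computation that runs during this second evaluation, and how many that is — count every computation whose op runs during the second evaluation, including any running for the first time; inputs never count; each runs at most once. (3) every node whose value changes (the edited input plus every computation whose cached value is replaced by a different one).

Demanding t6 again yields 2.
1 computations run: t3.
The nodes whose values change: a1.
Note the absorption at t3: it re-runs yet its value is the same, leaving the output's value untouched.

First demand of the output computes:
  t1 = absv(2) = 2
  t3 = if0(a1=-3 -> else branch t1) = 2
  t5 = sub(2, 2) = 0
  t6 = max2(2, 0) = 2

After the edit, cleaning proceeds:
  t3: a read changed (a1 -3->0) — executes, giving 2 — identical to its old value.
  t5: dirty, but its reads are unchanged (t3 unchanged, a3 unchanged); cached 0 stands.
  t6: dirty, but its reads are unchanged (t3 unchanged, t5 unchanged); cached 2 stands.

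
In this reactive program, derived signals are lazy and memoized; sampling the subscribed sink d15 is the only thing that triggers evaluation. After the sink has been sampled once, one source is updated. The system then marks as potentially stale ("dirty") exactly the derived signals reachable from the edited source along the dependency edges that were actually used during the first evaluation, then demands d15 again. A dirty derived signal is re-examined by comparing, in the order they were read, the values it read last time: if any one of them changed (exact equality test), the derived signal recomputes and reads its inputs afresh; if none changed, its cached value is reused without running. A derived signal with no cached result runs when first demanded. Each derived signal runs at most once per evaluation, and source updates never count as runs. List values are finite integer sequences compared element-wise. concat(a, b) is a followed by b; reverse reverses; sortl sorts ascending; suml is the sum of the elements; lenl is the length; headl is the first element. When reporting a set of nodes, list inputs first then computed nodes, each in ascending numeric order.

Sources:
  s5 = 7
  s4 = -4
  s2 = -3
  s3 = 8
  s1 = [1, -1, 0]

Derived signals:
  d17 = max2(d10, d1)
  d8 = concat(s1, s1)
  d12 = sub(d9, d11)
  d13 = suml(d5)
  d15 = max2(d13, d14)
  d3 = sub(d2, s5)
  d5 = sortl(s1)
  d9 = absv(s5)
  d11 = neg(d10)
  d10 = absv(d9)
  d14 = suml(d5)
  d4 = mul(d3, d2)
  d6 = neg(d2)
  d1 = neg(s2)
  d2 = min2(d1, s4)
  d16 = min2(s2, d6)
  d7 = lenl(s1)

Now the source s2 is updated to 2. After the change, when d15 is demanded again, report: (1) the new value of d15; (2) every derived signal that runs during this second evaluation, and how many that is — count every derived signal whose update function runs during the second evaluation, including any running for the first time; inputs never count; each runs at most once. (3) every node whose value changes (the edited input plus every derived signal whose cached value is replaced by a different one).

First demand of the output computes:
  d5 = sortl([1, -1, 0]) = [-1, 0, 1]
  d13 = suml([-1, 0, 1]) = 0
  d14 = suml([-1, 0, 1]) = 0
  d15 = max2(0, 0) = 0

After the edit, cleaning proceeds:
  s2 only reaches undemanded nodes; the second demand re-runs nothing.

Note the shortcut — s2 feeds only undemanded nodes, so no recomputation happens.

Demanding d15 again yields 0.
0 derived signals run: none.
The nodes whose values change: s2.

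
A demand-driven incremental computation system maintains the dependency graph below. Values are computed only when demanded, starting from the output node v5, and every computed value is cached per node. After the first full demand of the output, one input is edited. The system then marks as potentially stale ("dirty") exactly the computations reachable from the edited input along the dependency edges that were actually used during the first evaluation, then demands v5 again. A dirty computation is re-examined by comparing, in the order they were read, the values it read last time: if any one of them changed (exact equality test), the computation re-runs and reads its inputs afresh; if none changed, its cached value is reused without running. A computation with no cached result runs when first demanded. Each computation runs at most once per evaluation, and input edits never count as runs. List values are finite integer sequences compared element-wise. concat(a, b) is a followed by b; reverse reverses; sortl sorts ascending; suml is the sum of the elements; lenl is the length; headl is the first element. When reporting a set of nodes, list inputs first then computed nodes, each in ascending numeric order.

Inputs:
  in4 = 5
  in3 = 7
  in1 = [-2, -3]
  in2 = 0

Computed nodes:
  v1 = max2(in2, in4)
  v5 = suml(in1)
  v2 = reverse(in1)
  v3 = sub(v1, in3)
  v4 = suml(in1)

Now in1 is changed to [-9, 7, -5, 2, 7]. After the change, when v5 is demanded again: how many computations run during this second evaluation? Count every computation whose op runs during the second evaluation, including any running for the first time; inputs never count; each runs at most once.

Computations that run: v5 — 1 in total.

First evaluation (everything demanded from the output):
  v5 = suml([-2, -3]) = -5

Propagation after the edit:
  v5: runs — in1 [-2, -3]->[-9, 7, -5, 2, 7]; result 2.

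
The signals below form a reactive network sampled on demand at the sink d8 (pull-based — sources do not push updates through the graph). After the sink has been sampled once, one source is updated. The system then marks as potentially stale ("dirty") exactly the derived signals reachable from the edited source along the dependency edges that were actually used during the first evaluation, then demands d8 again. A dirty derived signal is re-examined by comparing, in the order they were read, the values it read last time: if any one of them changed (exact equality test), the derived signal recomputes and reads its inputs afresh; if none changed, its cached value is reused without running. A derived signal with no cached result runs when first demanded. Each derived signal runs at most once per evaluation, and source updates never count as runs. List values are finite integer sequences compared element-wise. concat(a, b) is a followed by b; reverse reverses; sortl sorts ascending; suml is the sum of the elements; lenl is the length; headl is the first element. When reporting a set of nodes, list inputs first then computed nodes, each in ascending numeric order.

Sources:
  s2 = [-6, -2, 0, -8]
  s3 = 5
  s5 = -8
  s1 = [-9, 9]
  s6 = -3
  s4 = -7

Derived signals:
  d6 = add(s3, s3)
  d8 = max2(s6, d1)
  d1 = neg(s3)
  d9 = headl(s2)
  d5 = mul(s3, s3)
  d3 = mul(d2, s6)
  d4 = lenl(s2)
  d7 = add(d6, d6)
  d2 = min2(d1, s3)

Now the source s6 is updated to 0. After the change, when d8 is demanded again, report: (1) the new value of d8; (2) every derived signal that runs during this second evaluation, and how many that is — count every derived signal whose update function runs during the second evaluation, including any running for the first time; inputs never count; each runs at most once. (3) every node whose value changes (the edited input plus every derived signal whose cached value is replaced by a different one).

Initial pass — values computed on the first demand:
  d1 = neg(5) = -5
  d8 = max2(-3, -5) = -3

Second demand — change propagation:
  d8: re-runs because s6 -3->0; new result 0.

d8 now evaluates to 0.
Run set: d8 (1 run).
Changed values: s6, d8.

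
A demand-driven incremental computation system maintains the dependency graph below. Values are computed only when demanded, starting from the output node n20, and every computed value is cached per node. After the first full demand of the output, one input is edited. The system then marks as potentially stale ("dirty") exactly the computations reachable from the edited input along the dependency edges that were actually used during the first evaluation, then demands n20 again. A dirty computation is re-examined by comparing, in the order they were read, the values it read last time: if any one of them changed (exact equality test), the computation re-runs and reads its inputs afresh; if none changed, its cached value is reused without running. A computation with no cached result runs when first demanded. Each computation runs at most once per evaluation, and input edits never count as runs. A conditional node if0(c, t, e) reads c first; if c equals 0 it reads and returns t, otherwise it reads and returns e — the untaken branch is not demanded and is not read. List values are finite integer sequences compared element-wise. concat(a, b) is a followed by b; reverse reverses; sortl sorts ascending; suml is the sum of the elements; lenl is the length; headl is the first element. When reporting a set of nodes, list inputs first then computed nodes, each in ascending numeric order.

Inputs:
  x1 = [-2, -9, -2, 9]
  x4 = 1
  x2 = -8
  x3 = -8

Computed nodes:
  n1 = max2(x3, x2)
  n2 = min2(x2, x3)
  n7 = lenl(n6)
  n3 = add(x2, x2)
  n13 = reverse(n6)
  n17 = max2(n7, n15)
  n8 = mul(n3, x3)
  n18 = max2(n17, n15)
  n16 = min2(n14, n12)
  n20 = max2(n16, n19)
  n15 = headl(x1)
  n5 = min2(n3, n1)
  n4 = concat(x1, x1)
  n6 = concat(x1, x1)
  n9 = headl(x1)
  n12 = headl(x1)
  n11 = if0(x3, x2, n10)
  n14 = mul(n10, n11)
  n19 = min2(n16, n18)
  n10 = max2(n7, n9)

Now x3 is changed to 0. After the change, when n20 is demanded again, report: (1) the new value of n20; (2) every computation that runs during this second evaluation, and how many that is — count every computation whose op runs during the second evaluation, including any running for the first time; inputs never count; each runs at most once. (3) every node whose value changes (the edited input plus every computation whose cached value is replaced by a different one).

New value of n20: -64.
Computations that run: n11, n14, n16, n19, n20 — 5 in total.
Values that change: x3, n11, n14, n16, n19, n20.

First evaluation (everything demanded from the output):
  n6 = concat([-2, -9, -2, 9], [-2, -9, -2, 9]) = [-2, -9, -2, 9, -2, -9, -2, 9]
  n7 = lenl([-2, -9, -2, 9, -2, -9, -2, 9]) = 8
  n9 = headl([-2, -9, -2, 9]) = -2
  n10 = max2(8, -2) = 8
  n11 = if0(x3=-8 -> else branch n10) = 8
  n12 = headl([-2, -9, -2, 9]) = -2
  n14 = mul(8, 8) = 64
  n15 = headl([-2, -9, -2, 9]) = -2
  n16 = min2(64, -2) = -2
  n17 = max2(8, -2) = 8
  n18 = max2(8, -2) = 8
  n19 = min2(-2, 8) = -2
  n20 = max2(-2, -2) = -2

Propagation after the edit:
  n11: runs — x3 -8->0; result -8.
  n14: runs — n11 8->-8; result -64.
  n16: runs — n14 64->-64; result -64.
  n19: runs — n16 -2->-64; result -64.
  n20: runs — n16 -2->-64; n19 -2->-64; result -64.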